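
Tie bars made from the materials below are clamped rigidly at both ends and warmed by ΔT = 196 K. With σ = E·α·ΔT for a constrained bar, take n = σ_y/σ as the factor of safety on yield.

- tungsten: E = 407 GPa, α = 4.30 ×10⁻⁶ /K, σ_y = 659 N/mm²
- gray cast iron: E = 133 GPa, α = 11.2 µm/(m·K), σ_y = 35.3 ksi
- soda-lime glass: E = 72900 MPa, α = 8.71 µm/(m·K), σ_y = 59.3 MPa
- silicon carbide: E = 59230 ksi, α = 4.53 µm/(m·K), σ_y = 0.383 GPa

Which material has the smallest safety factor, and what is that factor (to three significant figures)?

soda-lime glass, n = 0.476

Converting E to GPa, α to ×10⁻⁶/K, σ_y to MPa, then σ and n for each:
  tungsten: E = 407.0, α = 4.30, σ_y = 659.0 → σ = 343 MPa, n = 1.92
  gray cast iron: E = 133.0, α = 11.2, σ_y = 243.4 → σ = 292 MPa, n = 0.834
  soda-lime glass: E = 72.90, α = 8.71, σ_y = 59.30 → σ = 124 MPa, n = 0.476
  silicon carbide: E = 408.4, α = 4.53, σ_y = 383.0 → σ = 363 MPa, n = 1.06
The minimum is soda-lime glass at n = 0.476.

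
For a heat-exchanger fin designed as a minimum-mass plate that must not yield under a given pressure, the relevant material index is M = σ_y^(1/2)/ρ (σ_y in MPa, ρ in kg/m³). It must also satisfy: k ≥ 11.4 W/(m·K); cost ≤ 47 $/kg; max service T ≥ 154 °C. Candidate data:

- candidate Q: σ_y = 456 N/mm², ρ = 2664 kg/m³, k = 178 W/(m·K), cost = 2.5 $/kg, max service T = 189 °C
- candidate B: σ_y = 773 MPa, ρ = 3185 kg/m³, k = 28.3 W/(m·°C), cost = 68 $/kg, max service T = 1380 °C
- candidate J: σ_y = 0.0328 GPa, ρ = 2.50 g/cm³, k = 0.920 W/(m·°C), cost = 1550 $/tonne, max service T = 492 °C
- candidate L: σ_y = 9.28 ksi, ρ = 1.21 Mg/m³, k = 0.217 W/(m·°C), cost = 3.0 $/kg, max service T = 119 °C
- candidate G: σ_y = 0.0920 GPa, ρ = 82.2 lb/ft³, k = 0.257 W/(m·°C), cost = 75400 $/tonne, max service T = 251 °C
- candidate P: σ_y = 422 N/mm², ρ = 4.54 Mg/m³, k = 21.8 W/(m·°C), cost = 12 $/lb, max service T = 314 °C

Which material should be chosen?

Screen on constraints: k ≥ 11.4 W/(m·K); cost ≤ 47 $/kg; max service T ≥ 154 °C. Survivors: candidate Q, candidate P.
Putting every candidate on a common basis:
  candidate Q: σ_y = 456.0 MPa, ρ = 2664 kg/m³
  candidate P: σ_y = 422.0 MPa, ρ = 4540 kg/m³
  candidate Q: M = 8.02×10⁻³
  candidate P: M = 4.52×10⁻³
Candidate Q ranks first.

candidate Q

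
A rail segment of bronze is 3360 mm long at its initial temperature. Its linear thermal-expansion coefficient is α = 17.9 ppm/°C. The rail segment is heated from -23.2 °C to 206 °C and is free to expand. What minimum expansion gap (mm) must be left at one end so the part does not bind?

ΔT = 206 − (-23.2) = 229.2 K.
ΔL = α·L₀·ΔT = 17.9×10⁻⁶ × 3360 mm × 229.2 K = 13.8 mm.

13.8 mm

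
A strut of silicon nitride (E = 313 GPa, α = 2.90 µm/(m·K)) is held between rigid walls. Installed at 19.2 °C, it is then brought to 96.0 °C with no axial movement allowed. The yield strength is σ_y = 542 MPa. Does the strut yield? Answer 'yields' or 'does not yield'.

ΔT = 76.80 K. Constrained thermal stress σ = E·α·ΔT = 313.0×10³ MPa × 2.90×10⁻⁶ × 76.80 = 69.7 MPa (compressive).
Compare to σ_y = 542 MPa: σ < σ_y, so it does not yield.

does not yield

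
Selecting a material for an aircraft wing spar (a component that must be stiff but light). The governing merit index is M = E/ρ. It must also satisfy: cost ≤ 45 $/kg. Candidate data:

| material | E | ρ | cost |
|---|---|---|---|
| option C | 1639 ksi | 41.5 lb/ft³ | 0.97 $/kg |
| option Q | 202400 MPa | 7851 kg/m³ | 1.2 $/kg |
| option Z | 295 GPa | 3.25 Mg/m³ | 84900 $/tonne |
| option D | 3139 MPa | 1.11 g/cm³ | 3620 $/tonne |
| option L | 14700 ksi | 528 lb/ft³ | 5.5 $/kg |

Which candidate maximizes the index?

Screen on constraints: cost ≤ 45 $/kg. Survivors: option C, option Q, option D, option L.
Convert each candidate to consistent units, then evaluate M:
  option C: E = 11.30 GPa, ρ = 664.8 kg/m³
  option Q: E = 202.4 GPa, ρ = 7851 kg/m³
  option D: E = 3.139 GPa, ρ = 1110 kg/m³
  option L: E = 101.4 GPa, ρ = 8458 kg/m³
  option Q: M = 25.8 MN·m/kg
  option C: M = 17.0 MN·m/kg
  option L: M = 12.0 MN·m/kg
  option D: M = 2.83 MN·m/kg
Highest index: option Q.

option Q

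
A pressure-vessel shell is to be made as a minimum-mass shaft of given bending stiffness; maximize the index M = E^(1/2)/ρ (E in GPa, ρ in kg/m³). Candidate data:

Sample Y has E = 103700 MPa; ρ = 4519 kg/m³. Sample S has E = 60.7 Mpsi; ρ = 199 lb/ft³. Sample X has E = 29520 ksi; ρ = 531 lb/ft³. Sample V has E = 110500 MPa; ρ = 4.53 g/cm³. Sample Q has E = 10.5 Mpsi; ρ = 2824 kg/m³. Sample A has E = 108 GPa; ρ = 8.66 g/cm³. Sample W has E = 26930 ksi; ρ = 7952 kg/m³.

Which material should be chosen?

sample S

In SI units:
  sample Y: E = 103.7 GPa, ρ = 4519 kg/m³
  sample S: E = 418.5 GPa, ρ = 3188 kg/m³
  sample X: E = 203.5 GPa, ρ = 8506 kg/m³
  sample V: E = 110.5 GPa, ρ = 4530 kg/m³
  sample Q: E = 72.39 GPa, ρ = 2824 kg/m³
  sample A: E = 108.0 GPa, ρ = 8660 kg/m³
  sample W: E = 185.7 GPa, ρ = 7952 kg/m³
  sample S: M = 6.42×10⁻³
  sample Q: M = 3.01×10⁻³
  sample V: M = 2.32×10⁻³
  sample Y: M = 2.25×10⁻³
  sample W: M = 1.71×10⁻³
  sample X: M = 1.68×10⁻³
  sample A: M = 1.20×10⁻³
The maximum is for sample S.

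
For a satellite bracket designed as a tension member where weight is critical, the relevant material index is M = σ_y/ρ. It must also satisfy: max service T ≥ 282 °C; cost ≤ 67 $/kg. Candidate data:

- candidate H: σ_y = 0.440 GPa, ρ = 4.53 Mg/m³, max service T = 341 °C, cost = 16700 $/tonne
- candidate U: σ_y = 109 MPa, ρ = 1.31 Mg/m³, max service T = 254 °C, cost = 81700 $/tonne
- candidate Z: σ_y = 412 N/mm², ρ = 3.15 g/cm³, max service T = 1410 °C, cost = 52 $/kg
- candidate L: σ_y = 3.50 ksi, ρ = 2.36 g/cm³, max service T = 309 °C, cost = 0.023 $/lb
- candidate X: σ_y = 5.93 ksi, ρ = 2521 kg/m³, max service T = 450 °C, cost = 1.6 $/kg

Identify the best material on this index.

candidate Z

Screen on constraints: max service T ≥ 282 °C; cost ≤ 67 $/kg. Survivors: candidate H, candidate Z, candidate L, candidate X.
In SI units:
  candidate H: σ_y = 440.0 MPa, ρ = 4530 kg/m³
  candidate Z: σ_y = 412.0 MPa, ρ = 3150 kg/m³
  candidate L: σ_y = 24.13 MPa, ρ = 2360 kg/m³
  candidate X: σ_y = 40.89 MPa, ρ = 2521 kg/m³
  candidate Z: M = 131 kN·m/kg
  candidate H: M = 97.1 kN·m/kg
  candidate X: M = 16.2 kN·m/kg
  candidate L: M = 10.2 kN·m/kg
Candidate Z ranks first.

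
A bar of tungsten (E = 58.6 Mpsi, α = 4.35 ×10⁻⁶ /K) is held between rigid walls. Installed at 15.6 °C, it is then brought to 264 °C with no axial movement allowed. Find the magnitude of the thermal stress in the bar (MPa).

437 MPa

E = 58.6 Mpsi = 404.0 GPa.
ΔT = 248.4 K. Constrained thermal stress σ = E·α·ΔT = 404.0×10³ MPa × 4.35×10⁻⁶ × 248.4 = 437 MPa (compressive).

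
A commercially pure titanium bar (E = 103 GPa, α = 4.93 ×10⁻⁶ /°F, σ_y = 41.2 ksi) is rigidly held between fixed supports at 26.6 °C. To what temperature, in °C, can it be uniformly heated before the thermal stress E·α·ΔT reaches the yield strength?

α = 4.93×10⁻⁶/°F × 9/5 = 8.87×10⁻⁶/K.
σ_y = 41.2 ksi = 284.1 MPa.
E·α·ΔT = 284.1 MPa ⇒ ΔT = 284.1 / (103.0×10³ × 8.87×10⁻⁶) = 310.8 K.
T = 26.6 + 310.8 = 337.4 °C.

337 °C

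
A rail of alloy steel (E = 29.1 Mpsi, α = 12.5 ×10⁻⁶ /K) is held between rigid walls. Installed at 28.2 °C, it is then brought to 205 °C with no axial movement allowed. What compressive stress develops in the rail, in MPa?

E = 29.1 Mpsi = 200.6 GPa.
ΔT = 176.8 K. Constrained thermal stress σ = E·α·ΔT = 200.6×10³ MPa × 12.5×10⁻⁶ × 176.8 = 443 MPa (compressive).

443 MPa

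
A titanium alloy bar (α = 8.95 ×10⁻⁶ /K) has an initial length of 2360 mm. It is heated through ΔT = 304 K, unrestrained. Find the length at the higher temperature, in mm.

ΔL = α·L₀·ΔT = 8.95×10⁻⁶ × 2360 mm × 304.0 K = 6.42 mm.
L = L₀ + ΔL = 2360 + 6.42 = 2366.4 mm.

2366.4 mm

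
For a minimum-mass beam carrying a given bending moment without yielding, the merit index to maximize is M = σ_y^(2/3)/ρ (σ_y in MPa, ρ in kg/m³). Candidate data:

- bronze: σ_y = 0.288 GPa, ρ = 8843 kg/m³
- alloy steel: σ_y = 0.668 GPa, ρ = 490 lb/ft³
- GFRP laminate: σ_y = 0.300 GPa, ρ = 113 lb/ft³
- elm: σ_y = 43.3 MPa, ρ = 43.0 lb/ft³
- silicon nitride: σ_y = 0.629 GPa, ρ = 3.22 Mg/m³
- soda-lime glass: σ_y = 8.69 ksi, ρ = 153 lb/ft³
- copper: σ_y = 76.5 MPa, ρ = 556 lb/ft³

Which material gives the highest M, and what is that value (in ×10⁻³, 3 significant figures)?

GFRP laminate, M = 24.8×10⁻³

Putting every candidate on a common basis:
  bronze: σ_y = 288.0 MPa, ρ = 8843 kg/m³
  alloy steel: σ_y = 668.0 MPa, ρ = 7849 kg/m³
  GFRP laminate: σ_y = 300.0 MPa, ρ = 1810 kg/m³
  elm: σ_y = 43.30 MPa, ρ = 688.8 kg/m³
  silicon nitride: σ_y = 629.0 MPa, ρ = 3220 kg/m³
  soda-lime glass: σ_y = 59.92 MPa, ρ = 2451 kg/m³
  copper: σ_y = 76.50 MPa, ρ = 8906 kg/m³
  GFRP laminate: M = 24.8×10⁻³
  silicon nitride: M = 22.8×10⁻³
  elm: M = 17.9×10⁻³
  alloy steel: M = 9.74×10⁻³
  soda-lime glass: M = 6.25×10⁻³
  bronze: M = 4.93×10⁻³
  copper: M = 2.02×10⁻³
GFRP laminate ranks first.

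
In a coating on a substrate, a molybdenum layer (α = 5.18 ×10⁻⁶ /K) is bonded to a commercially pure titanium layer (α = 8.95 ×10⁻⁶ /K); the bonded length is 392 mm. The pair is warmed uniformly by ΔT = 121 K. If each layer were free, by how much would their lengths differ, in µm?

179 µm

Δα = |5.18 − 8.95|×10⁻⁶/K = 3.77×10⁻⁶/K.
ΔL_mismatch = Δα·L·ΔT = 3.77×10⁻⁶ × 392.0 mm × 121.0 K = 179 µm.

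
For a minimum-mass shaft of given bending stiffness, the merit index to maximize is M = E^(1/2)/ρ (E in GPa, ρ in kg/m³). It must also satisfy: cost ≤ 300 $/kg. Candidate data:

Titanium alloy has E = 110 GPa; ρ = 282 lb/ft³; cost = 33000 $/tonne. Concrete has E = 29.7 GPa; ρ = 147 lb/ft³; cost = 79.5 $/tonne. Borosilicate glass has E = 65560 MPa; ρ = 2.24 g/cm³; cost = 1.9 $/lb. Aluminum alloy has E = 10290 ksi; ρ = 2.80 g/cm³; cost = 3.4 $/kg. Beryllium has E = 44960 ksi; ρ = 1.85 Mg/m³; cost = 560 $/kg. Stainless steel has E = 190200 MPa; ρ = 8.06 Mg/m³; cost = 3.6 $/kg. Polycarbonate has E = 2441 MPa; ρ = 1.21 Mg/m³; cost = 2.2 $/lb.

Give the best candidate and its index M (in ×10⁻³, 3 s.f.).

borosilicate glass, M = 3.61×10⁻³

Screen on constraints: cost ≤ 300 $/kg. Survivors: titanium alloy, concrete, borosilicate glass, aluminum alloy, stainless steel, polycarbonate.
In SI units:
  titanium alloy: E = 110.0 GPa, ρ = 4517 kg/m³
  concrete: E = 29.70 GPa, ρ = 2355 kg/m³
  borosilicate glass: E = 65.56 GPa, ρ = 2240 kg/m³
  aluminum alloy: E = 70.95 GPa, ρ = 2800 kg/m³
  stainless steel: E = 190.2 GPa, ρ = 8060 kg/m³
  polycarbonate: E = 2.441 GPa, ρ = 1210 kg/m³
  borosilicate glass: M = 3.61×10⁻³
  aluminum alloy: M = 3.01×10⁻³
  titanium alloy: M = 2.32×10⁻³
  concrete: M = 2.31×10⁻³
  stainless steel: M = 1.71×10⁻³
  polycarbonate: M = 1.29×10⁻³
Borosilicate glass ranks first.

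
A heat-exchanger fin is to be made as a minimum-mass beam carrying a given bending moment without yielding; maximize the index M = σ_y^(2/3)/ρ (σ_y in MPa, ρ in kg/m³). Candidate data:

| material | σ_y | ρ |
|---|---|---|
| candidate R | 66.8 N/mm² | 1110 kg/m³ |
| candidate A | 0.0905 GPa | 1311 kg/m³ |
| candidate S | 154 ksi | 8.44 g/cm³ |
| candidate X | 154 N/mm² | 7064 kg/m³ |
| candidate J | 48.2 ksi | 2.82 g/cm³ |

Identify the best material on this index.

candidate J

In SI units:
  candidate R: σ_y = 66.80 MPa, ρ = 1110 kg/m³
  candidate A: σ_y = 90.50 MPa, ρ = 1311 kg/m³
  candidate S: σ_y = 1062 MPa, ρ = 8440 kg/m³
  candidate X: σ_y = 154.0 MPa, ρ = 7064 kg/m³
  candidate J: σ_y = 332.3 MPa, ρ = 2820 kg/m³
  candidate J: M = 17.0×10⁻³
  candidate A: M = 15.4×10⁻³
  candidate R: M = 14.8×10⁻³
  candidate S: M = 12.3×10⁻³
  candidate X: M = 4.07×10⁻³
Candidate J has the largest M.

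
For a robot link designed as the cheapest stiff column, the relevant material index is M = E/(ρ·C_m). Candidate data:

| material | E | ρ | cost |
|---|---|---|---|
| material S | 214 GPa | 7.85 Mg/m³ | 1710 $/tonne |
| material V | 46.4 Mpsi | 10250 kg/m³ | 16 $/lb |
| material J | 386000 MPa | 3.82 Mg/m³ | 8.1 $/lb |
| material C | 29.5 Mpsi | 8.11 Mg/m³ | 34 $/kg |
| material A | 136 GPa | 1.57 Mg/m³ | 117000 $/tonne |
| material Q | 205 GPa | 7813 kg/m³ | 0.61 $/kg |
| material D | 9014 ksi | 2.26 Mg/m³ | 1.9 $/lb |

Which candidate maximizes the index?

material Q

Normalizing units and computing the index:
  material S: E = 214.0 GPa, ρ = 7850 kg/m³, cost = 1.710 $/kg
  material V: E = 319.9 GPa, ρ = 10250 kg/m³, cost = 35.27 $/kg
  material J: E = 386.0 GPa, ρ = 3820 kg/m³, cost = 17.86 $/kg
  material C: E = 203.4 GPa, ρ = 8110 kg/m³, cost = 34.00 $/kg
  material A: E = 136.0 GPa, ρ = 1570 kg/m³, cost = 117.0 $/kg
  material Q: E = 205.0 GPa, ρ = 7813 kg/m³, cost = 0.6100 $/kg
  material D: E = 62.15 GPa, ρ = 2260 kg/m³, cost = 4.189 $/kg
  material Q: M = 43.0 MN·m per $
  material S: M = 15.9 MN·m per $
  material D: M = 6.57 MN·m per $
  material J: M = 5.66 MN·m per $
  material V: M = 0.885 MN·m per $
  material A: M = 0.740 MN·m per $
  material C: M = 0.738 MN·m per $
The maximum is for material Q.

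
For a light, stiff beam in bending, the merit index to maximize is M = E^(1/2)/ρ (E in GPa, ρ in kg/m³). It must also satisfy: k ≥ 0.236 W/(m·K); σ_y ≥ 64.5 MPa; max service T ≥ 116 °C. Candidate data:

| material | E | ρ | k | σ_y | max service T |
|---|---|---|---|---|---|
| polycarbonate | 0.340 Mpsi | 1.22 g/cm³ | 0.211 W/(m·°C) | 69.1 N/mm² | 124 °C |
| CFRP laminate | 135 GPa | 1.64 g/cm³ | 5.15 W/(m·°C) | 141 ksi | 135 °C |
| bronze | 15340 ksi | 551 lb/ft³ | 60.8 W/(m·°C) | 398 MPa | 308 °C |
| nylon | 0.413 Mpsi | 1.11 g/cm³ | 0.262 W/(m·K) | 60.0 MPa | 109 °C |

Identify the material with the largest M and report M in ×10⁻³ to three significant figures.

Screen on constraints: k ≥ 0.236 W/(m·K); σ_y ≥ 64.5 MPa; max service T ≥ 116 °C. Survivors: CFRP laminate, bronze.
Normalizing units and computing the index:
  CFRP laminate: E = 135.0 GPa, ρ = 1640 kg/m³
  bronze: E = 105.8 GPa, ρ = 8826 kg/m³
  CFRP laminate: M = 7.08×10⁻³
  bronze: M = 1.17×10⁻³
Highest index: CFRP laminate.

CFRP laminate, M = 7.08×10⁻³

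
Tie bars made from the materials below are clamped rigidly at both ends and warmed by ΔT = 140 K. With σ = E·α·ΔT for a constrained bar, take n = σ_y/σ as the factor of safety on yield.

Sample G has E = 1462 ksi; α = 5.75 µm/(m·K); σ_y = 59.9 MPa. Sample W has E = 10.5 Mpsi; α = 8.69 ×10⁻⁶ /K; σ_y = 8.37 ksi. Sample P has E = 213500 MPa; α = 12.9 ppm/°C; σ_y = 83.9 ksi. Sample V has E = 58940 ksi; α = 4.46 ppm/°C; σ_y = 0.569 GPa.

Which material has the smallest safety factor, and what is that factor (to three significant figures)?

In consistent units (E in GPa, α in ×10⁻⁶/K, σ_y in MPa):
  sample G: E = 10.08, α = 5.75, σ_y = 59.90 → σ = 8.11 MPa, n = 7.38
  sample W: E = 72.39, α = 8.69, σ_y = 57.71 → σ = 88.1 MPa, n = 0.655
  sample P: E = 213.5, α = 12.9, σ_y = 578.5 → σ = 386 MPa, n = 1.50
  sample V: E = 406.4, α = 4.46, σ_y = 569.0 → σ = 254 MPa, n = 2.24
The minimum is sample W at n = 0.655.

sample W, n = 0.655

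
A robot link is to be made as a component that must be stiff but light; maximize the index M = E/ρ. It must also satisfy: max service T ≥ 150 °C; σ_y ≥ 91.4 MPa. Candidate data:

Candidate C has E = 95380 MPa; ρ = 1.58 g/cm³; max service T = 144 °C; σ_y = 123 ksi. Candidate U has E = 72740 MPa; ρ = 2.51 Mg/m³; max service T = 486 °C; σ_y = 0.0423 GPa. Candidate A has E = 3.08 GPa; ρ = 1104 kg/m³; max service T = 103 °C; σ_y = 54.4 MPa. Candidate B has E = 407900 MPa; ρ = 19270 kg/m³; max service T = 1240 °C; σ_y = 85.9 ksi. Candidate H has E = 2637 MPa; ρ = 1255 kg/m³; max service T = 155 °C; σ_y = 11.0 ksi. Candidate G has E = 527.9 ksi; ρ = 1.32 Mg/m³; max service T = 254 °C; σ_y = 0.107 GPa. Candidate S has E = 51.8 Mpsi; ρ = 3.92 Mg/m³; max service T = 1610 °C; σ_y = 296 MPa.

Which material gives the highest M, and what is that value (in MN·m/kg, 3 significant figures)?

Screen on constraints: max service T ≥ 150 °C; σ_y ≥ 91.4 MPa. Survivors: candidate B, candidate G, candidate S.
Putting every candidate on a common basis:
  candidate B: E = 407.9 GPa, ρ = 19270 kg/m³
  candidate G: E = 3.640 GPa, ρ = 1320 kg/m³
  candidate S: E = 357.1 GPa, ρ = 3920 kg/m³
  candidate S: M = 91.1 MN·m/kg
  candidate B: M = 21.2 MN·m/kg
  candidate G: M = 2.76 MN·m/kg
Candidate S ranks first.

candidate S, M = 91.1 MN·m/kg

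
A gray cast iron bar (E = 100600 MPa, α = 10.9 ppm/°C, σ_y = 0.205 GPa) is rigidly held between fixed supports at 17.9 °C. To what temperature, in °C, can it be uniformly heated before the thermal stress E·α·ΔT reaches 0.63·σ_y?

136 °C

E = 100600 MPa = 100.6 GPa.
σ_y = 0.205 GPa = 205.0 MPa.
E·α·ΔT = 129.1 MPa ⇒ ΔT = 129.1 / (100.6×10³ × 10.9×10⁻⁶) = 117.8 K.
T = 17.9 + 117.8 = 135.7 °C.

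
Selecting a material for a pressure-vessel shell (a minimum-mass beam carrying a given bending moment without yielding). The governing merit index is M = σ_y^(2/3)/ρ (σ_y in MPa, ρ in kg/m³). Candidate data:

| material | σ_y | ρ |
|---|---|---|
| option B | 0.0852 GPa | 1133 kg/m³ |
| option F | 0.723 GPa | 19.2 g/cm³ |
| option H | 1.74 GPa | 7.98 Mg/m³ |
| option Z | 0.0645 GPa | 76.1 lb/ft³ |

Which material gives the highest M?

After converting to SI:
  option B: σ_y = 85.20 MPa, ρ = 1133 kg/m³
  option F: σ_y = 723.0 MPa, ρ = 19200 kg/m³
  option H: σ_y = 1740 MPa, ρ = 7980 kg/m³
  option Z: σ_y = 64.50 MPa, ρ = 1219 kg/m³
  option H: M = 18.1×10⁻³
  option B: M = 17.1×10⁻³
  option Z: M = 13.2×10⁻³
  option F: M = 4.20×10⁻³
Highest index: option H.

option H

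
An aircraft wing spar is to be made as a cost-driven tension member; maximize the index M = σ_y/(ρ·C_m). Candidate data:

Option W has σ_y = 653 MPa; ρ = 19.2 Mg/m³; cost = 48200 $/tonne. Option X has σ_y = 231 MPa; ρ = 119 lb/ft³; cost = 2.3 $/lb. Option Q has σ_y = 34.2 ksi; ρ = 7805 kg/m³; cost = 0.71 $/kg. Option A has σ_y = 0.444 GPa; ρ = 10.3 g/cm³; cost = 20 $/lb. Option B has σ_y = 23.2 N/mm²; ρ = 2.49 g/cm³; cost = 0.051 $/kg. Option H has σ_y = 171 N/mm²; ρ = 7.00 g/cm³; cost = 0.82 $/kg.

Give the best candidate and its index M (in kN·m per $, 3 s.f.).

option B, M = 183 kN·m per $

After converting to SI:
  option W: σ_y = 653.0 MPa, ρ = 19200 kg/m³, cost = 48.20 $/kg
  option X: σ_y = 231.0 MPa, ρ = 1906 kg/m³, cost = 5.071 $/kg
  option Q: σ_y = 235.8 MPa, ρ = 7805 kg/m³, cost = 0.7100 $/kg
  option A: σ_y = 444.0 MPa, ρ = 10300 kg/m³, cost = 44.09 $/kg
  option B: σ_y = 23.20 MPa, ρ = 2490 kg/m³, cost = 0.05100 $/kg
  option H: σ_y = 171.0 MPa, ρ = 7000 kg/m³, cost = 0.8200 $/kg
  option B: M = 183 kN·m per $
  option Q: M = 42.6 kN·m per $
  option H: M = 29.8 kN·m per $
  option X: M = 23.9 kN·m per $
  option A: M = 0.978 kN·m per $
  option W: M = 0.706 kN·m per $
Option B ranks first.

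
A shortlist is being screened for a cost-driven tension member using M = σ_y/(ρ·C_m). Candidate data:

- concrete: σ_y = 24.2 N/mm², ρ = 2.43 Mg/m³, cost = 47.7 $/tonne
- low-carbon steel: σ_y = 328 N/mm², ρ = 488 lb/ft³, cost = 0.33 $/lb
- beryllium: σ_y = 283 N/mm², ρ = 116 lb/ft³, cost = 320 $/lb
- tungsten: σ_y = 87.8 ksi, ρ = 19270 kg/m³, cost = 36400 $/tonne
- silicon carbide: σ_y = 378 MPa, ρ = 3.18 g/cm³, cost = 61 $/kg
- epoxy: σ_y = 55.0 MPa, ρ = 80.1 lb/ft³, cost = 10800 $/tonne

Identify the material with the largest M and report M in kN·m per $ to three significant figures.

concrete, M = 209 kN·m per $

After converting to SI:
  concrete: σ_y = 24.20 MPa, ρ = 2430 kg/m³, cost = 0.04770 $/kg
  low-carbon steel: σ_y = 328.0 MPa, ρ = 7817 kg/m³, cost = 0.7275 $/kg
  beryllium: σ_y = 283.0 MPa, ρ = 1858 kg/m³, cost = 705.5 $/kg
  tungsten: σ_y = 605.4 MPa, ρ = 19270 kg/m³, cost = 36.40 $/kg
  silicon carbide: σ_y = 378.0 MPa, ρ = 3180 kg/m³, cost = 61.00 $/kg
  epoxy: σ_y = 55.00 MPa, ρ = 1283 kg/m³, cost = 10.80 $/kg
  concrete: M = 209 kN·m per $
  low-carbon steel: M = 57.7 kN·m per $
  epoxy: M = 3.97 kN·m per $
  silicon carbide: M = 1.95 kN·m per $
  tungsten: M = 0.863 kN·m per $
  beryllium: M = 0.216 kN·m per $
Highest index: concrete.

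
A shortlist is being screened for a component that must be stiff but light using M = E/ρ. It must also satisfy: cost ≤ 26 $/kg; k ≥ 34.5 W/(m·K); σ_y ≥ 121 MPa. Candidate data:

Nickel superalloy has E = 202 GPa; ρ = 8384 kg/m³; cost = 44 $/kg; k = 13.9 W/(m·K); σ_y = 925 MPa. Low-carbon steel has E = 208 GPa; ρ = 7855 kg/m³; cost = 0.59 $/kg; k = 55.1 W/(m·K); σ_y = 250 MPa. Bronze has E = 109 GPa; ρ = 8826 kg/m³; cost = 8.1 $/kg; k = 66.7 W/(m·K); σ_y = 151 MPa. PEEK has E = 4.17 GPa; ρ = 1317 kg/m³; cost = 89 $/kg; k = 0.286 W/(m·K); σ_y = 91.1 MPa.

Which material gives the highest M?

Screen on constraints: cost ≤ 26 $/kg; k ≥ 34.5 W/(m·K); σ_y ≥ 121 MPa. Survivors: low-carbon steel, bronze.
Computing M directly (units already consistent):
  low-carbon steel: M = 26.5 MN·m/kg
  bronze: M = 12.3 MN·m/kg
Low-carbon steel has the largest M.

low-carbon steel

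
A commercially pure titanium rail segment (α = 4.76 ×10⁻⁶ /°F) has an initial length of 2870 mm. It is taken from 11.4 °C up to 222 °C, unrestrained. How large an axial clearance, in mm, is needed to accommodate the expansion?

Convert α: 4.76×10⁻⁶/°F × (9/5) = 8.57×10⁻⁶/K.
ΔT = 222 − 11.4 = 210.6 K.
ΔL = α·L₀·ΔT = 8.57×10⁻⁶ × 2870 mm × 210.6 K = 5.18 mm.

5.18 mm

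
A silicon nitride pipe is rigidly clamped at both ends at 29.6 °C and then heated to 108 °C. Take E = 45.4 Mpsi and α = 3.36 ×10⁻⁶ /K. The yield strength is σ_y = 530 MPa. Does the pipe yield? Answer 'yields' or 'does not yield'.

does not yield

E = 45.4 Mpsi = 313.0 GPa.
ΔT = 78.40 K. Constrained thermal stress σ = E·α·ΔT = 313.0×10³ MPa × 3.36×10⁻⁶ × 78.40 = 82.5 MPa (compressive).
Compare to σ_y = 530 MPa: σ < σ_y, so it does not yield.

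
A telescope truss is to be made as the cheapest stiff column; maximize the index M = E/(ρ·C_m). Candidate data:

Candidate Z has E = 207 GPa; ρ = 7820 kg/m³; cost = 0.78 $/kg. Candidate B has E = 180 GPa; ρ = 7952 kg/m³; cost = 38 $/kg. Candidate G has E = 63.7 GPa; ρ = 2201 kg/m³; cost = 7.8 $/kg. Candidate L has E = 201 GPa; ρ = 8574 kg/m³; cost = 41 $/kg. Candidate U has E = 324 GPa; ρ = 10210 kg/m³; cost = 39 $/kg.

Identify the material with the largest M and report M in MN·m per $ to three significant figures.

candidate Z, M = 33.9 MN·m per $

Computing M directly (units already consistent):
  candidate Z: M = 33.9 MN·m per $
  candidate G: M = 3.71 MN·m per $
  candidate U: M = 0.814 MN·m per $
  candidate B: M = 0.596 MN·m per $
  candidate L: M = 0.572 MN·m per $
The maximum is for candidate Z.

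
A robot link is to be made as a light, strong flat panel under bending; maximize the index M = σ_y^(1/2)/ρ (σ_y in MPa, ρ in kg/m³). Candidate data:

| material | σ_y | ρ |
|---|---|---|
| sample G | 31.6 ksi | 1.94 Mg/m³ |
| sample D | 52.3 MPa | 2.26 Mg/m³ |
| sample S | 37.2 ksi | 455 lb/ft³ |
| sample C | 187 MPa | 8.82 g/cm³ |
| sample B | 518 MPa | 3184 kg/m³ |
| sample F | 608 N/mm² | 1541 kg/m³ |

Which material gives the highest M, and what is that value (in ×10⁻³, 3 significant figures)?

Normalizing units and computing the index:
  sample G: σ_y = 217.9 MPa, ρ = 1940 kg/m³
  sample D: σ_y = 52.30 MPa, ρ = 2260 kg/m³
  sample S: σ_y = 256.5 MPa, ρ = 7288 kg/m³
  sample C: σ_y = 187.0 MPa, ρ = 8820 kg/m³
  sample B: σ_y = 518.0 MPa, ρ = 3184 kg/m³
  sample F: σ_y = 608.0 MPa, ρ = 1541 kg/m³
  sample F: M = 16.0×10⁻³
  sample G: M = 7.61×10⁻³
  sample B: M = 7.15×10⁻³
  sample D: M = 3.20×10⁻³
  sample S: M = 2.20×10⁻³
  sample C: M = 1.55×10⁻³
Highest index: sample F.

sample F, M = 16.0×10⁻³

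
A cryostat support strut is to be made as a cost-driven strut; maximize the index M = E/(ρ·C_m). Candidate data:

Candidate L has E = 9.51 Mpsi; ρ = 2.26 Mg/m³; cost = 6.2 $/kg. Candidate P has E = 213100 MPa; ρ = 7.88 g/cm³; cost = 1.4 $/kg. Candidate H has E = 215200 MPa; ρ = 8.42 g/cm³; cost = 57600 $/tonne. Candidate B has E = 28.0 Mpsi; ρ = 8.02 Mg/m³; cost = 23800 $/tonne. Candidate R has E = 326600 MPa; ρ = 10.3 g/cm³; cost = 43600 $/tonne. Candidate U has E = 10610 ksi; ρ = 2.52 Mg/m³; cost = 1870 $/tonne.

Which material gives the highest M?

candidate P

After converting to SI:
  candidate L: E = 65.57 GPa, ρ = 2260 kg/m³, cost = 6.200 $/kg
  candidate P: E = 213.1 GPa, ρ = 7880 kg/m³, cost = 1.400 $/kg
  candidate H: E = 215.2 GPa, ρ = 8420 kg/m³, cost = 57.60 $/kg
  candidate B: E = 193.1 GPa, ρ = 8020 kg/m³, cost = 23.80 $/kg
  candidate R: E = 326.6 GPa, ρ = 10300 kg/m³, cost = 43.60 $/kg
  candidate U: E = 73.15 GPa, ρ = 2520 kg/m³, cost = 1.870 $/kg
  candidate P: M = 19.3 MN·m per $
  candidate U: M = 15.5 MN·m per $
  candidate L: M = 4.68 MN·m per $
  candidate B: M = 1.01 MN·m per $
  candidate R: M = 0.727 MN·m per $
  candidate H: M = 0.444 MN·m per $
Candidate P has the largest M.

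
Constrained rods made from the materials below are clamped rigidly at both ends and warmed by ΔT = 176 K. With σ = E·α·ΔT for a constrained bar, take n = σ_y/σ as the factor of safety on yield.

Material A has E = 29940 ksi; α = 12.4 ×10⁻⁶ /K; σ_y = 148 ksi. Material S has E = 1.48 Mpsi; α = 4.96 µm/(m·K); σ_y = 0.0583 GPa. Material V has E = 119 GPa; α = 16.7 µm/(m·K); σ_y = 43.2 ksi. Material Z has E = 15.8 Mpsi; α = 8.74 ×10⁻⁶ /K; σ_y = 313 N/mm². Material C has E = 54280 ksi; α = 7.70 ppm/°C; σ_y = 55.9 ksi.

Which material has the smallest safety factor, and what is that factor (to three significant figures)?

Converting E to GPa, α to ×10⁻⁶/K, σ_y to MPa, then σ and n for each:
  material A: E = 206.4, α = 12.4, σ_y = 1020 → σ = 451 MPa, n = 2.27
  material S: E = 10.20, α = 4.96, σ_y = 58.30 → σ = 8.91 MPa, n = 6.54
  material V: E = 119.0, α = 16.7, σ_y = 297.9 → σ = 350 MPa, n = 0.852
  material Z: E = 108.9, α = 8.74, σ_y = 313.0 → σ = 168 MPa, n = 1.87
  material C: E = 374.2, α = 7.70, σ_y = 385.4 → σ = 507 MPa, n = 0.760
The minimum is material C at n = 0.760.

material C, n = 0.760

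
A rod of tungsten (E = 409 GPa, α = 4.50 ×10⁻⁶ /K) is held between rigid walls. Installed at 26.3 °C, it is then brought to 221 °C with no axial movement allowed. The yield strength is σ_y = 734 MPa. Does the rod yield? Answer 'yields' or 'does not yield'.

does not yield

ΔT = 194.7 K. Constrained thermal stress σ = E·α·ΔT = 409.0×10³ MPa × 4.50×10⁻⁶ × 194.7 = 358 MPa (compressive).
Compare to σ_y = 734 MPa: σ < σ_y, so it does not yield.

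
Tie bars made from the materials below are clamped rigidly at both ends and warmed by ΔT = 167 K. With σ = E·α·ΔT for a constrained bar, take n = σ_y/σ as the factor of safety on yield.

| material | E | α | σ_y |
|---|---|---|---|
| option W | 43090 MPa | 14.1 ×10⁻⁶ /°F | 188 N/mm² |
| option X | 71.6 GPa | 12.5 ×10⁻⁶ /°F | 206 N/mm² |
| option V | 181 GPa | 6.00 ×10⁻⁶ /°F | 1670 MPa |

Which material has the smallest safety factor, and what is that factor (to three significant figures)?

option X, n = 0.766

In consistent units (E in GPa, α in ×10⁻⁶/K, σ_y in MPa):
  option W: E = 43.09, α = 25.4, σ_y = 188.0 → σ = 183 MPa, n = 1.03
  option X: E = 71.60, α = 22.5, σ_y = 206.0 → σ = 269 MPa, n = 0.766
  option V: E = 181.0, α = 10.8, σ_y = 1670 → σ = 326 MPa, n = 5.12
Option X has the lowest safety factor, n = 0.766.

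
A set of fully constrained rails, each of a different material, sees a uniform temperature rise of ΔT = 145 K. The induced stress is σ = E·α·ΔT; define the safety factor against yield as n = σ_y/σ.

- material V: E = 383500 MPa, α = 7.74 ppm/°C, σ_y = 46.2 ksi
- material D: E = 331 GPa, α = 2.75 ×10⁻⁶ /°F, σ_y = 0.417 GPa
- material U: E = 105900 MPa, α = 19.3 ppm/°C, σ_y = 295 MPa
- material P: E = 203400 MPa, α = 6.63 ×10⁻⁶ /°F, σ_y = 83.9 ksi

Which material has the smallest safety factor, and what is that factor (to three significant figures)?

material V, n = 0.740

Converting E to GPa, α to ×10⁻⁶/K, σ_y to MPa, then σ and n for each:
  material V: E = 383.5, α = 7.74, σ_y = 318.5 → σ = 430 MPa, n = 0.740
  material D: E = 331.0, α = 4.95, σ_y = 417.0 → σ = 238 MPa, n = 1.76
  material U: E = 105.9, α = 19.3, σ_y = 295.0 → σ = 296 MPa, n = 0.995
  material P: E = 203.4, α = 11.9, σ_y = 578.5 → σ = 352 MPa, n = 1.64
Smallest n: material V with n = 0.740.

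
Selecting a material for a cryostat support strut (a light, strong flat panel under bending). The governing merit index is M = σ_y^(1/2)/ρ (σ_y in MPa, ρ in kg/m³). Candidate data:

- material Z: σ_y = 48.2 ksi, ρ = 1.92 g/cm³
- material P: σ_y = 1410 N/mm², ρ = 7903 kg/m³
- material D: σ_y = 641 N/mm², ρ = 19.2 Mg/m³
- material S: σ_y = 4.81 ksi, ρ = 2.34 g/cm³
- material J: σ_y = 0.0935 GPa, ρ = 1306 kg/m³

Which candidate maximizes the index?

Putting every candidate on a common basis:
  material Z: σ_y = 332.3 MPa, ρ = 1920 kg/m³
  material P: σ_y = 1410 MPa, ρ = 7903 kg/m³
  material D: σ_y = 641.0 MPa, ρ = 19200 kg/m³
  material S: σ_y = 33.16 MPa, ρ = 2340 kg/m³
  material J: σ_y = 93.50 MPa, ρ = 1306 kg/m³
  material Z: M = 9.49×10⁻³
  material J: M = 7.40×10⁻³
  material P: M = 4.75×10⁻³
  material S: M = 2.46×10⁻³
  material D: M = 1.32×10⁻³
Material Z has the largest M.

material Z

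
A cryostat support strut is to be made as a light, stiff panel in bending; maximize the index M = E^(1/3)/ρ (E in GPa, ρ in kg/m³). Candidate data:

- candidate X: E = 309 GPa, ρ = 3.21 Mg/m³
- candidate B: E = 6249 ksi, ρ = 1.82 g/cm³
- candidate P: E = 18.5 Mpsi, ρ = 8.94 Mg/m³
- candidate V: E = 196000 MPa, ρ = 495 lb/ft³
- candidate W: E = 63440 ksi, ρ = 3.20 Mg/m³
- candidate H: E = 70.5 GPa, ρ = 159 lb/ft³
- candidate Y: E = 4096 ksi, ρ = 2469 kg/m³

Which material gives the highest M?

candidate W

Putting every candidate on a common basis:
  candidate X: E = 309.0 GPa, ρ = 3210 kg/m³
  candidate B: E = 43.09 GPa, ρ = 1820 kg/m³
  candidate P: E = 127.6 GPa, ρ = 8940 kg/m³
  candidate V: E = 196.0 GPa, ρ = 7929 kg/m³
  candidate W: E = 437.4 GPa, ρ = 3200 kg/m³
  candidate H: E = 70.50 GPa, ρ = 2547 kg/m³
  candidate Y: E = 28.24 GPa, ρ = 2469 kg/m³
  candidate W: M = 2.37×10⁻³
  candidate X: M = 2.11×10⁻³
  candidate B: M = 1.93×10⁻³
  candidate H: M = 1.62×10⁻³
  candidate Y: M = 1.23×10⁻³
  candidate V: M = 0.733×10⁻³
  candidate P: M = 0.563×10⁻³
Candidate W has the largest M.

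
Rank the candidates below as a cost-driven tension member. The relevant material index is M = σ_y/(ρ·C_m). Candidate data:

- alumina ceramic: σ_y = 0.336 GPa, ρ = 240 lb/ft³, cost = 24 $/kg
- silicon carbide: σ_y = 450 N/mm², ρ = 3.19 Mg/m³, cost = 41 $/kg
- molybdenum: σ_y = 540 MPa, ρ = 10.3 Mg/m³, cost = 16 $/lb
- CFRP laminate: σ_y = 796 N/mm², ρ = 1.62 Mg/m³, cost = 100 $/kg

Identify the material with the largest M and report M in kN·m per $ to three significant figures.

Convert each candidate to consistent units, then evaluate M:
  alumina ceramic: σ_y = 336.0 MPa, ρ = 3844 kg/m³, cost = 24.00 $/kg
  silicon carbide: σ_y = 450.0 MPa, ρ = 3190 kg/m³, cost = 41.00 $/kg
  molybdenum: σ_y = 540.0 MPa, ρ = 10300 kg/m³, cost = 35.27 $/kg
  CFRP laminate: σ_y = 796.0 MPa, ρ = 1620 kg/m³, cost = 100.0 $/kg
  CFRP laminate: M = 4.91 kN·m per $
  alumina ceramic: M = 3.64 kN·m per $
  silicon carbide: M = 3.44 kN·m per $
  molybdenum: M = 1.49 kN·m per $
CFRP laminate has the largest M.

CFRP laminate, M = 4.91 kN·m per $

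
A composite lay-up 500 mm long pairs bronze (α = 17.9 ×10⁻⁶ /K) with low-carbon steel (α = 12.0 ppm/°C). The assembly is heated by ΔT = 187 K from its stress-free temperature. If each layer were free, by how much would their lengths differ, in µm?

552 µm

Δα = |17.9 − 12.0|×10⁻⁶/K = 5.90×10⁻⁶/K.
ΔL_mismatch = Δα·L·ΔT = 5.90×10⁻⁶ × 500.0 mm × 187.0 K = 552 µm.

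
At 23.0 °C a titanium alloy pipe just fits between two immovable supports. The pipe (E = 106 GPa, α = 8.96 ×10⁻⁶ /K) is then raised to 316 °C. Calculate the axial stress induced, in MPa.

278 MPa

ΔT = 293.0 K. Constrained thermal stress σ = E·α·ΔT = 106.0×10³ MPa × 8.96×10⁻⁶ × 293.0 = 278 MPa (compressive).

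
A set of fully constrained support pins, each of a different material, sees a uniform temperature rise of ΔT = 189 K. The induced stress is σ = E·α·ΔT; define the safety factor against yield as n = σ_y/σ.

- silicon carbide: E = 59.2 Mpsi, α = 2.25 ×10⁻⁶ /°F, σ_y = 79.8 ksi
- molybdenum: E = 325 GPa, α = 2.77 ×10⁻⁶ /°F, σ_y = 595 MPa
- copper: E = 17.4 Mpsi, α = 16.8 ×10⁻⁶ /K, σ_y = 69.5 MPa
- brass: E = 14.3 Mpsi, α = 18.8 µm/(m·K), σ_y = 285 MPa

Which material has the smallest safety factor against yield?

copper

In consistent units (E in GPa, α in ×10⁻⁶/K, σ_y in MPa):
  silicon carbide: E = 408.2, α = 4.05, σ_y = 550.2 → σ = 312 MPa, n = 1.76
  molybdenum: E = 325.0, α = 4.99, σ_y = 595.0 → σ = 306 MPa, n = 1.94
  copper: E = 120.0, α = 16.8, σ_y = 69.50 → σ = 381 MPa, n = 0.182
  brass: E = 98.60, α = 18.8, σ_y = 285.0 → σ = 350 MPa, n = 0.814
Copper has the lowest safety factor, n = 0.182.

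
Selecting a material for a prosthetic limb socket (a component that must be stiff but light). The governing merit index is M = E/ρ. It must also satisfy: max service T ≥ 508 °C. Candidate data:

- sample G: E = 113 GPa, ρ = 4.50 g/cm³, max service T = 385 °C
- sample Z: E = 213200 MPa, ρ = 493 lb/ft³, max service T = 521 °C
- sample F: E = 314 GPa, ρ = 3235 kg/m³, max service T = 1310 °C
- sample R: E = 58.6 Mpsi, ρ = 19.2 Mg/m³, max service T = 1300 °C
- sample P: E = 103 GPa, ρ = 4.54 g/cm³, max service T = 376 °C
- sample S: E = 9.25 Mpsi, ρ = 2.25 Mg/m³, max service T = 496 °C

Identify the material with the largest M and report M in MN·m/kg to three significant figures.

Screen on constraints: max service T ≥ 508 °C. Survivors: sample Z, sample F, sample R.
Normalizing units and computing the index:
  sample Z: E = 213.2 GPa, ρ = 7897 kg/m³
  sample F: E = 314.0 GPa, ρ = 3235 kg/m³
  sample R: E = 404.0 GPa, ρ = 19200 kg/m³
  sample F: M = 97.1 MN·m/kg
  sample Z: M = 27.0 MN·m/kg
  sample R: M = 21.0 MN·m/kg
The maximum is for sample F.

sample F, M = 97.1 MN·m/kg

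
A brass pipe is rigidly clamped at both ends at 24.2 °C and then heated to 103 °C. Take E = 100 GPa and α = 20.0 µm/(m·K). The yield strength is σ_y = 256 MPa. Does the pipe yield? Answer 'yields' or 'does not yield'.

does not yield

ΔT = 78.80 K. Constrained thermal stress σ = E·α·ΔT = 100.0×10³ MPa × 20.0×10⁻⁶ × 78.80 = 158 MPa (compressive).
Compare to σ_y = 256 MPa: σ < σ_y, so it does not yield.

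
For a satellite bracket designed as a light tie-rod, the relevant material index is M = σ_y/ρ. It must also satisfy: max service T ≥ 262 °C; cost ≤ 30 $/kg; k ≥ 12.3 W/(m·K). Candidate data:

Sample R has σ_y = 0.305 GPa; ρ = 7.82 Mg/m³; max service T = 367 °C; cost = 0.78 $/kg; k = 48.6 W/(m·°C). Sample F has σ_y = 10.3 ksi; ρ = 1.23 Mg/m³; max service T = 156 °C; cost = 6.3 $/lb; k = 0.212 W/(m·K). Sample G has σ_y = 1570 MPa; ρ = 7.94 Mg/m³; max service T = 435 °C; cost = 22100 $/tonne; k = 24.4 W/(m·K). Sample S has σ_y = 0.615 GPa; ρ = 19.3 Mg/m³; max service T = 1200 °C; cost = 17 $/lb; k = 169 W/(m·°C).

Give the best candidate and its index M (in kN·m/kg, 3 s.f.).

sample G, M = 198 kN·m/kg

Screen on constraints: max service T ≥ 262 °C; cost ≤ 30 $/kg; k ≥ 12.3 W/(m·K). Survivors: sample R, sample G.
Putting every candidate on a common basis:
  sample R: σ_y = 305.0 MPa, ρ = 7820 kg/m³
  sample G: σ_y = 1570 MPa, ρ = 7940 kg/m³
  sample G: M = 198 kN·m/kg
  sample R: M = 39.0 kN·m/kg
The maximum is for sample G.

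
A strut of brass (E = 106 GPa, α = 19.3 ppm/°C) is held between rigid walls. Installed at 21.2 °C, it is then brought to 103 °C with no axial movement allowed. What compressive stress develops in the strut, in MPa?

167 MPa

ΔT = 81.80 K. Constrained thermal stress σ = E·α·ΔT = 106.0×10³ MPa × 19.3×10⁻⁶ × 81.80 = 167 MPa (compressive).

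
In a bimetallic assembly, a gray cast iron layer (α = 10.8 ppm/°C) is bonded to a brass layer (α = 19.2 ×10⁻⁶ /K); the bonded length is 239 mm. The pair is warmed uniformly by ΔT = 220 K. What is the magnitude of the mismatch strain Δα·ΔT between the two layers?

Δα = |10.8 − 19.2|×10⁻⁶/K = 8.40×10⁻⁶/K.
Mismatch strain = Δα·ΔT = 8.40×10⁻⁶ × 220.0 = 1.85×10⁻³.

1.85×10⁻³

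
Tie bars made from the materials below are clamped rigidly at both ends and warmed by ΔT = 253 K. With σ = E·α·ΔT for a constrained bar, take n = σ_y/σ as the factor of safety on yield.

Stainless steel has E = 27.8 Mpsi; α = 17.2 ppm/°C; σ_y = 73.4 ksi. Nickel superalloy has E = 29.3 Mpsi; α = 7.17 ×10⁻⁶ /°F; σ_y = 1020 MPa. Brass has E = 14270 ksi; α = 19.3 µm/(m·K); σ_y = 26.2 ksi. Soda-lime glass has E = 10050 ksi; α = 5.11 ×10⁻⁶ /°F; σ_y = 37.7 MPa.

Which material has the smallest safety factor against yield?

Converting E to GPa, α to ×10⁻⁶/K, σ_y to MPa, then σ and n for each:
  stainless steel: E = 191.7, α = 17.2, σ_y = 506.1 → σ = 834 MPa, n = 0.607
  nickel superalloy: E = 202.0, α = 12.9, σ_y = 1020 → σ = 660 MPa, n = 1.55
  brass: E = 98.39, α = 19.3, σ_y = 180.6 → σ = 480 MPa, n = 0.376
  soda-lime glass: E = 69.29, α = 9.20, σ_y = 37.70 → σ = 161 MPa, n = 0.234
The minimum is soda-lime glass at n = 0.234.

soda-lime glass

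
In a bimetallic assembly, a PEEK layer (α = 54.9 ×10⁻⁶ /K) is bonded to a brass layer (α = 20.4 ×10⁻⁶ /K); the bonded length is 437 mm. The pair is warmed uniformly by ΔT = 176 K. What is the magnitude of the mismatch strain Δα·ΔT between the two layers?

Δα = |54.9 − 20.4|×10⁻⁶/K = 34.5×10⁻⁶/K.
Mismatch strain = Δα·ΔT = 34.5×10⁻⁶ × 176.0 = 6.07×10⁻³.

6.07×10⁻³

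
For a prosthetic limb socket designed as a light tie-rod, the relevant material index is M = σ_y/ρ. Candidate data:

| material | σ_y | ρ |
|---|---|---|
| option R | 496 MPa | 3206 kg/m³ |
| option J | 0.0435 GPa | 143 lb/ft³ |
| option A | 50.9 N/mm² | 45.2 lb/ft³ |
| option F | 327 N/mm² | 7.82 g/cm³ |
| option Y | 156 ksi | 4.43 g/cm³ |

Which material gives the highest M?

option Y

Putting every candidate on a common basis:
  option R: σ_y = 496.0 MPa, ρ = 3206 kg/m³
  option J: σ_y = 43.50 MPa, ρ = 2291 kg/m³
  option A: σ_y = 50.90 MPa, ρ = 724.0 kg/m³
  option F: σ_y = 327.0 MPa, ρ = 7820 kg/m³
  option Y: σ_y = 1076 MPa, ρ = 4430 kg/m³
  option Y: M = 243 kN·m/kg
  option R: M = 155 kN·m/kg
  option A: M = 70.3 kN·m/kg
  option F: M = 41.8 kN·m/kg
  option J: M = 19.0 kN·m/kg
The maximum is for option Y.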